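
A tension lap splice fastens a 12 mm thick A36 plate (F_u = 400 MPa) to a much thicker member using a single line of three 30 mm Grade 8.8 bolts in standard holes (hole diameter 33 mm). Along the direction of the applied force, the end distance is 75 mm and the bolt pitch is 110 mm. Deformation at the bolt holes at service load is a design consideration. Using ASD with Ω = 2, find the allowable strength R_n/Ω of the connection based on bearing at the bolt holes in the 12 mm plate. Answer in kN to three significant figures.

514 kN

Per bolt r_n = 1.2 l_c t F_u ≤ 2.4 d t F_u; upper limit = 2.4 × 30 × 12 × 400 / 1000 = 345.6 kN.
Edge bolt: l_c = 75 − 33/2 = 58.5 mm → 1.2 × 58.5 × 12 × 400 / 1000 = 337 → r_n = 337 kN.
Interior bolts: l_c = 110 − 33 = 77 mm → 1.2 × 77 × 12 × 400 / 1000 = 443.5 → r_n = 345.6 kN.
R_n = 1 × 337 + 2 × 345.6 = 1028 kN.
Allowable strength R_n/Ω = 1028 / 2 = 514 kN.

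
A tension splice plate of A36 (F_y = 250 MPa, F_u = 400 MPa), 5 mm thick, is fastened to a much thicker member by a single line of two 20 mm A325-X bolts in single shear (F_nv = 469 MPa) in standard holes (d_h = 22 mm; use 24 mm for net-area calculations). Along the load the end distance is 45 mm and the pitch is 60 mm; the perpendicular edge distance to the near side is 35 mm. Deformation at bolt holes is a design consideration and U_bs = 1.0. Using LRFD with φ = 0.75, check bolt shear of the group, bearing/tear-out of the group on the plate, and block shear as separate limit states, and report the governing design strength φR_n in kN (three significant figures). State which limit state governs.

Bolt shear: A_b = π·20²/4 = 314.2 mm²; R_n = 469 × 314.2 × 2 × 1 / 1000 = 294.7 kN → 0.75 × 294.7 = 221 kN.
Bearing: edge l_c = 34, r_n = 81.6 kN; interior l_c = 38, r_n = 91.2 kN; R_n = 81.6 + 1·91.2 = 172.8 kN → 130 kN.
Block shear: A_gv = 525, A_nv = 345, A_nt = 115 mm²; R_n = min(0.6F_uA_nv, 0.6F_yA_gv) + U_bs·F_u·A_nt = 124.8 kN → 93.6 kN.
Block shear governs: 93.6 kN.

93.6 kN (block shear governs)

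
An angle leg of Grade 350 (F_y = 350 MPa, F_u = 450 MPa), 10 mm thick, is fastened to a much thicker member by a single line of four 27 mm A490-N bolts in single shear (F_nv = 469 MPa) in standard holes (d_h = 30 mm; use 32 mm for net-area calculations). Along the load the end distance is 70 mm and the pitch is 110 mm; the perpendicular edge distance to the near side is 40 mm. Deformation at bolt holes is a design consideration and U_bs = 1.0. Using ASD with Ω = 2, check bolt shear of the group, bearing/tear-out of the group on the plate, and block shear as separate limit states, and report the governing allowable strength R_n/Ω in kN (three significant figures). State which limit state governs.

443 kN (block shear governs)

Bolt shear: A_b = π·27²/4 = 572.6 mm²; R_n = 469 × 572.6 × 4 × 1 / 1000 = 1074 kN → 1074 / 2 = 537 kN.
Bearing: edge l_c = 55, r_n = 291.6 kN; interior l_c = 80, r_n = 291.6 kN; R_n = 291.6 + 3·291.6 = 1166 kN → 583 kN.
Block shear: A_gv = 4000, A_nv = 2880, A_nt = 240 mm²; R_n = min(0.6F_uA_nv, 0.6F_yA_gv) + U_bs·F_u·A_nt = 885.6 kN → 443 kN.
Block shear governs: 443 kN.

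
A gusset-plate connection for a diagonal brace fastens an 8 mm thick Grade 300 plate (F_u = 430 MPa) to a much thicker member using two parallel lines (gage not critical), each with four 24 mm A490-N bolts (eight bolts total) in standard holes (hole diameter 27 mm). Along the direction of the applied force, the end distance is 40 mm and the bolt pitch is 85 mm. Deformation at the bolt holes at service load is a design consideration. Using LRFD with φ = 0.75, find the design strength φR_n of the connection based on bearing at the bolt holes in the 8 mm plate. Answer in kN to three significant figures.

Per bolt r_n = 1.2 l_c t F_u ≤ 2.4 d t F_u; upper limit = 2.4 × 24 × 8 × 430 / 1000 = 198.1 kN.
Edge bolt: l_c = 40 − 27/2 = 26.5 mm → 1.2 × 26.5 × 8 × 430 / 1000 = 109.4 → r_n = 109.4 kN.
Interior bolts: l_c = 85 − 27 = 58 mm → 1.2 × 58 × 8 × 430 / 1000 = 239.4 → r_n = 198.1 kN.
R_n = 2 × 109.4 + 6 × 198.1 = 1408 kN.
Design strength φR_n = 0.75 × 1408 = 1060 kN.

1060 kN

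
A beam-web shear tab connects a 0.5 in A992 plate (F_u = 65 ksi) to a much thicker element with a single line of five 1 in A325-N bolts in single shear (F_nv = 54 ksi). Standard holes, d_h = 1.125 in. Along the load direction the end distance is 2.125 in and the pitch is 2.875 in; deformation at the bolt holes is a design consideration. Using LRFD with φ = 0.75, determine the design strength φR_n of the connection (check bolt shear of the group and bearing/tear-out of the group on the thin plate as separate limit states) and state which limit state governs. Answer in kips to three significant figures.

Bolt shear: A_b = π·1²/4 = 0.7854 in²; R_n = 54 × 0.7854 × 5 × 1 = 212.1 kips → 0.75 × 212.1 = 159 kips.
Bearing (1.2 l_c t F_u ≤ 2.4 d t F_u): upper limit = 2.4·1·0.5·65 = 78 kips.
  Edge l_c = 2.125 − 1.125/2 = 1.562 → r_n = 60.94 kips; interior l_c = 2.875 − 1.125 = 1.75 → r_n = 68.25 kips.
  R_n,bearing = 1·60.94 + 4·68.25 = 333.9 kips → 0.75 × 333.9 = 250 kips.
Bolt shear governs: 159 kips.

159 kips (bolt shear governs)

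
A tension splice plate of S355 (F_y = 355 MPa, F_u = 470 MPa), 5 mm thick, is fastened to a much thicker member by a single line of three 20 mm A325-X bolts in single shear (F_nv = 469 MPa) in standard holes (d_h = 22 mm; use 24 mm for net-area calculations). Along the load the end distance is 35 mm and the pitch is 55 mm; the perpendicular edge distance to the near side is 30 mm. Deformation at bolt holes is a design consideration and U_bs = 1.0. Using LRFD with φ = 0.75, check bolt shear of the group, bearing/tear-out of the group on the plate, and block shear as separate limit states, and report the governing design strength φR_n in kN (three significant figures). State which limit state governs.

122 kN (block shear governs)

Bolt shear: A_b = π·20²/4 = 314.2 mm²; R_n = 469 × 314.2 × 3 × 1 / 1000 = 442 kN → 0.75 × 442 = 332 kN.
Bearing: edge l_c = 24, r_n = 67.68 kN; interior l_c = 33, r_n = 93.06 kN; R_n = 67.68 + 2·93.06 = 253.8 kN → 190 kN.
Block shear: A_gv = 725, A_nv = 425, A_nt = 90 mm²; R_n = min(0.6F_uA_nv, 0.6F_yA_gv) + U_bs·F_u·A_nt = 162.2 kN → 122 kN.
Block shear governs: 122 kN.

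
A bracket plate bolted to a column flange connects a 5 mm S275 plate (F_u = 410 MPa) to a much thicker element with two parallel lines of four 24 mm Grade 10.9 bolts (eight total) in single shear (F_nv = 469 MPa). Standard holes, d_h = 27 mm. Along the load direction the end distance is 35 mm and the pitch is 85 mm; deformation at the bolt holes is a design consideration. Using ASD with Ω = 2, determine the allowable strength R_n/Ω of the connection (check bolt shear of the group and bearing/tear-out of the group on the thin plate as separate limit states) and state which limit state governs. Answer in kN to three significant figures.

Bolt shear: A_b = π·24²/4 = 452.4 mm²; R_n = 469 × 452.4 × 8 × 1 / 1000 = 1697 kN → 1697 / 2 = 849 kN.
Bearing (1.2 l_c t F_u ≤ 2.4 d t F_u): upper limit = 2.4·24·5·410 / 1000 = 118.1 kN.
  Edge l_c = 35 − 27/2 = 21.5 → r_n = 52.89 kN; interior l_c = 85 − 27 = 58 → r_n = 118.1 kN.
  R_n,bearing = 2·52.89 + 6·118.1 = 814.3 kN → 814.3 / 2 = 407 kN.
Bearing governs: 407 kN.

407 kN (bearing governs)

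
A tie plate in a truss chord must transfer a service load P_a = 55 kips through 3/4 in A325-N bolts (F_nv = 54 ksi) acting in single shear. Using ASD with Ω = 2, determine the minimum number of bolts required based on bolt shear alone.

5 bolts

A_b = π·0.75²/4 = 0.4418 in².
Per-bolt allowable strength R_n/Ω = 54 × 0.4418 × 1 / 2 = 11.93 kips.
n ≥ 55 / 11.93 = 4.611 → use 5 bolts.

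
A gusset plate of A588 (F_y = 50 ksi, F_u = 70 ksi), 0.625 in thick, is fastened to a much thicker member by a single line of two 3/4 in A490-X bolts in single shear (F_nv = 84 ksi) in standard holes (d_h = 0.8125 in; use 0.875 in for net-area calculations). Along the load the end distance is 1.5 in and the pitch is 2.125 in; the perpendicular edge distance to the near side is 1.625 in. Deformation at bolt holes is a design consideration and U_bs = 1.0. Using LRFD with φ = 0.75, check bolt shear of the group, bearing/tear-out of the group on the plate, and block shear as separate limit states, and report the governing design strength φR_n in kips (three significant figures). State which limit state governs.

Bolt shear: A_b = π·0.75²/4 = 0.4418 in²; R_n = 84 × 0.4418 × 2 × 1 = 74.22 kips → 0.75 × 74.22 = 55.7 kips.
Bearing: edge l_c = 1.094, r_n = 57.42 kips; interior l_c = 1.312, r_n = 68.91 kips; R_n = 57.42 + 1·68.91 = 126.3 kips → 94.7 kips.
Block shear: A_gv = 2.266, A_nv = 1.445, A_nt = 0.7422 in²; R_n = min(0.6F_uA_nv, 0.6F_yA_gv) + U_bs·F_u·A_nt = 112.7 kips → 84.5 kips.
Bolt shear governs: 55.7 kips.

55.7 kips (bolt shear governs)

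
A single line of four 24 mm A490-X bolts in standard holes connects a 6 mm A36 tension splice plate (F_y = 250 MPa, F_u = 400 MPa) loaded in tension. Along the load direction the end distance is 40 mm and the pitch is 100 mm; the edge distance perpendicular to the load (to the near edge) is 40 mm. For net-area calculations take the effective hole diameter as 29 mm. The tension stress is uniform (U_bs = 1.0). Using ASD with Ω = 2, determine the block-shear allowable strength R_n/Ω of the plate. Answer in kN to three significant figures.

184 kN

Shear plane L_v = 40 + 3·100 = 340 mm; A_gv = 340 × 6 = 2040 mm².
A_nv = (340 − 3.5·29) × 6 = 1431 mm².
A_nt = (40 − 0.5·29) × 6 = 153 mm².
0.6 F_u A_nv = 343.4 kN; 0.6 F_y A_gv = 306 kN → shear yielding governs the shear term.
R_n = 306 + 1.0 × 400 × 153 / 1000 = 367.2 kN.
Allowable strength R_n/Ω = 367.2 / 2 = 184 kN.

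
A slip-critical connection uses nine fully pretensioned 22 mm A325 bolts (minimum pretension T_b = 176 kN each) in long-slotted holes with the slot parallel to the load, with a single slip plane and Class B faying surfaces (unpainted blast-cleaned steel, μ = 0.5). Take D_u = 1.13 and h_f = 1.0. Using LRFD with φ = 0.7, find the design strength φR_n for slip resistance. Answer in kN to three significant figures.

R_n = μ · D_u · h_f · T_b · n_s · n_b = 0.5 × 1.13 × 1.0 × 176 × 1 × 9 = 895 kN.
Design strength φR_n = 0.7 × 895 = 626 kN.

626 kN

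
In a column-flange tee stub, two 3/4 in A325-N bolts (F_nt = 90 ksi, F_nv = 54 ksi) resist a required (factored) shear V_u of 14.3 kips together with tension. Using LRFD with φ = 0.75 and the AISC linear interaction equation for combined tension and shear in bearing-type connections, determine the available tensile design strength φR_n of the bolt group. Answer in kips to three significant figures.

A_b = π·0.75²/4 = 0.4418 in²; f_rv = 14.3 / (2 × 0.4418) = 16.18 ksi.
F'_nt = 1.3 F_nt − (F_nt / φF_nv) f_rv = 1.3·90 − (90/(0.75·54))·16.18 = 81.03 ksi, capped at F_nt → F'_nt = 81.03 ksi.
R_n = F'_nt · A_b · n = 81.03 × 0.4418 × 2 = 71.6 kips.
Design strength φR_n = 0.75 × 71.6 = 53.7 kips.

53.7 kips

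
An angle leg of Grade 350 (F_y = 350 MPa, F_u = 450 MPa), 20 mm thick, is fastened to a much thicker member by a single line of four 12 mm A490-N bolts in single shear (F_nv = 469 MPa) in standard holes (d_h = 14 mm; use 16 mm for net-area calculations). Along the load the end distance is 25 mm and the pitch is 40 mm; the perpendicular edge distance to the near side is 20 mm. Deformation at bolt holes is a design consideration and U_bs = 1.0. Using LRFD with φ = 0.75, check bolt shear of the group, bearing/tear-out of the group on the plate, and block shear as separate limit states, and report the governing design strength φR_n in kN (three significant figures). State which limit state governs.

Bolt shear: A_b = π·12²/4 = 113.1 mm²; R_n = 469 × 113.1 × 4 × 1 / 1000 = 212.2 kN → 0.75 × 212.2 = 159 kN.
Bearing: edge l_c = 18, r_n = 194.4 kN; interior l_c = 26, r_n = 259.2 kN; R_n = 194.4 + 3·259.2 = 972 kN → 729 kN.
Block shear: A_gv = 2900, A_nv = 1780, A_nt = 240 mm²; R_n = min(0.6F_uA_nv, 0.6F_yA_gv) + U_bs·F_u·A_nt = 588.6 kN → 441 kN.
Bolt shear governs: 159 kN.

159 kN (bolt shear governs)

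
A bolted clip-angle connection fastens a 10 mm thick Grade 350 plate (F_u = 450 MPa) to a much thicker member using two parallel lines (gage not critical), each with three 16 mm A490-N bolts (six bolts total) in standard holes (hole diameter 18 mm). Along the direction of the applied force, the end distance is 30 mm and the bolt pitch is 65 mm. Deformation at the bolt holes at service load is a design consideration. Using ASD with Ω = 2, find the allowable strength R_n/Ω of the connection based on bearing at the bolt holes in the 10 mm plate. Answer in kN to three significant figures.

Per bolt r_n = 1.2 l_c t F_u ≤ 2.4 d t F_u; upper limit = 2.4 × 16 × 10 × 450 / 1000 = 172.8 kN.
Edge bolt: l_c = 30 − 18/2 = 21 mm → 1.2 × 21 × 10 × 450 / 1000 = 113.4 → r_n = 113.4 kN.
Interior bolts: l_c = 65 − 18 = 47 mm → 1.2 × 47 × 10 × 450 / 1000 = 253.8 → r_n = 172.8 kN.
R_n = 2 × 113.4 + 4 × 172.8 = 918 kN.
Allowable strength R_n/Ω = 918 / 2 = 459 kN.

459 kN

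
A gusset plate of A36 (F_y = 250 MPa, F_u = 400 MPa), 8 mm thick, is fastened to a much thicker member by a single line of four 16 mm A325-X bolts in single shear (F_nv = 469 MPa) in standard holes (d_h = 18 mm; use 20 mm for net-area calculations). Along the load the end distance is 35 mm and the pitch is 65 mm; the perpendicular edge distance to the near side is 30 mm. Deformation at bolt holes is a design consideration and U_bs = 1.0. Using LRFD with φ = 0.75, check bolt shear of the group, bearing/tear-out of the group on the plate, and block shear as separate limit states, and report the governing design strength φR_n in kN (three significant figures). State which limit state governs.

Bolt shear: A_b = π·16²/4 = 201.1 mm²; R_n = 469 × 201.1 × 4 × 1 / 1000 = 377.2 kN → 0.75 × 377.2 = 283 kN.
Bearing: edge l_c = 26, r_n = 99.84 kN; interior l_c = 47, r_n = 122.9 kN; R_n = 99.84 + 3·122.9 = 468.5 kN → 351 kN.
Block shear: A_gv = 1840, A_nv = 1280, A_nt = 160 mm²; R_n = min(0.6F_uA_nv, 0.6F_yA_gv) + U_bs·F_u·A_nt = 340 kN → 255 kN.
Block shear governs: 255 kN.

255 kN (block shear governs)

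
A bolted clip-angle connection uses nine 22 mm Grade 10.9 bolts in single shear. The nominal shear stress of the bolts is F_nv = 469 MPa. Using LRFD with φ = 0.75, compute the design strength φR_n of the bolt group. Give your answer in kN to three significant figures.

1200 kN

A_b = π × 22² / 4 = 380.1 mm².
R_n = F_nv · A_b · n · n_s = 469 × 380.1 × 9 × 1 / 1000 = 1605 kN.
Design strength φR_n = 0.75 × 1605 = 1200 kN.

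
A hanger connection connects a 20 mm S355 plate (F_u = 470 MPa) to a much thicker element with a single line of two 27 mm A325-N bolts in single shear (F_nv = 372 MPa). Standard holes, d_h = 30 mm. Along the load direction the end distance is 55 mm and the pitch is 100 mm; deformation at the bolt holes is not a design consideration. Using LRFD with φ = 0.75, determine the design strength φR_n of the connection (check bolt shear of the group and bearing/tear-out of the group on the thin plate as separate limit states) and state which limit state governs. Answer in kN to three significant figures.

Bolt shear: A_b = π·27²/4 = 572.6 mm²; R_n = 372 × 572.6 × 2 × 1 / 1000 = 426 kN → 0.75 × 426 = 319 kN.
Bearing (1.5 l_c t F_u ≤ 3.0 d t F_u): upper limit = 3.0·27·20·470 / 1000 = 761.4 kN.
  Edge l_c = 55 − 30/2 = 40 → r_n = 564 kN; interior l_c = 100 − 30 = 70 → r_n = 761.4 kN.
  R_n,bearing = 1·564 + 1·761.4 = 1325 kN → 0.75 × 1325 = 994 kN.
Bolt shear governs: 319 kN.

319 kN (bolt shear governs)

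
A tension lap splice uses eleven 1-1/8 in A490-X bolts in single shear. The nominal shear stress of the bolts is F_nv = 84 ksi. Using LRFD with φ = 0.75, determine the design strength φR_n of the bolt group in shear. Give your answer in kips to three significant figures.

A_b = π × 1.125² / 4 = 0.994 in².
R_n = F_nv · A_b · n · n_s = 84 × 0.994 × 11 × 1 = 918.5 kips.
Design strength φR_n = 0.75 × 918.5 = 689 kips.

689 kips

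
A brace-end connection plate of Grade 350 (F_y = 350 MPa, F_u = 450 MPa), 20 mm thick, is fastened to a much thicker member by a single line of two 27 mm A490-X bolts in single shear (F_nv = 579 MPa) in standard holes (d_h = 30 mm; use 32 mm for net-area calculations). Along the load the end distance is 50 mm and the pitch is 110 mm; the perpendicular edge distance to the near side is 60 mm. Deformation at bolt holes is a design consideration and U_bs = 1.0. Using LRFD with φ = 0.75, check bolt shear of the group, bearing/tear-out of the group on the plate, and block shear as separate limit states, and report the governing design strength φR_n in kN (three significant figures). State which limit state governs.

Bolt shear: A_b = π·27²/4 = 572.6 mm²; R_n = 579 × 572.6 × 2 × 1 / 1000 = 663 kN → 0.75 × 663 = 497 kN.
Bearing: edge l_c = 35, r_n = 378 kN; interior l_c = 80, r_n = 583.2 kN; R_n = 378 + 1·583.2 = 961.2 kN → 721 kN.
Block shear: A_gv = 3200, A_nv = 2240, A_nt = 880 mm²; R_n = min(0.6F_uA_nv, 0.6F_yA_gv) + U_bs·F_u·A_nt = 1001 kN → 751 kN.
Bolt shear governs: 497 kN.

497 kN (bolt shear governs)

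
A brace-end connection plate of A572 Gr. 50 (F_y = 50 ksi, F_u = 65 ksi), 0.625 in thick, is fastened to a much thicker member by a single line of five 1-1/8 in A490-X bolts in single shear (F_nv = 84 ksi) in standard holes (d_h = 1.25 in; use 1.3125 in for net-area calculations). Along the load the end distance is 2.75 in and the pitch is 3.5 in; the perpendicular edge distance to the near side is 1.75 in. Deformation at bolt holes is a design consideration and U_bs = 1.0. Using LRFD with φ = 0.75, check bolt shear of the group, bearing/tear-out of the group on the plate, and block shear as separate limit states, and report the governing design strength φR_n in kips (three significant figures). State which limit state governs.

232 kips (block shear governs)

Bolt shear: A_b = π·1.125²/4 = 0.994 in²; R_n = 84 × 0.994 × 5 × 1 = 417.5 kips → 0.75 × 417.5 = 313 kips.
Bearing: edge l_c = 2.125, r_n = 103.6 kips; interior l_c = 2.25, r_n = 109.7 kips; R_n = 103.6 + 4·109.7 = 542.3 kips → 407 kips.
Block shear: A_gv = 10.47, A_nv = 6.777, A_nt = 0.6836 in²; R_n = min(0.6F_uA_nv, 0.6F_yA_gv) + U_bs·F_u·A_nt = 308.8 kips → 232 kips.
Block shear governs: 232 kips.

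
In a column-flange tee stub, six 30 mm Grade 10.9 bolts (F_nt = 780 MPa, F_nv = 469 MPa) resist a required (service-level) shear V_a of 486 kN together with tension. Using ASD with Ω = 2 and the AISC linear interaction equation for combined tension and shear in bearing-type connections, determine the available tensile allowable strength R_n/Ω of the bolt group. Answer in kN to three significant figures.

A_b = π·30²/4 = 706.9 mm²; f_rv = 486 × 1000 / (6 × 706.9) = 114.6 MPa.
F'_nt = 1.3 F_nt − (Ω F_nt / F_nv) f_rv = 1.3·780 − (2·780/469)·114.6 = 632.8 MPa, capped at F_nt → F'_nt = 632.8 MPa.
R_n = F'_nt · A_b · n = 632.8 × 706.9 × 6 / 1000 = 2684 kN.
Allowable strength R_n/Ω = 2684 / 2 = 1340 kN.

1340 kN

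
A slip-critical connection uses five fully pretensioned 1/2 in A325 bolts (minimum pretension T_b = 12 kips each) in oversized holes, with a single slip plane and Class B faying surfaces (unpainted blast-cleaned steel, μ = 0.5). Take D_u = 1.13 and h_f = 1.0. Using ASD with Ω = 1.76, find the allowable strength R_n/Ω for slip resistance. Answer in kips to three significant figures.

19.3 kips

R_n = μ · D_u · h_f · T_b · n_s · n_b = 0.5 × 1.13 × 1.0 × 12 × 1 × 5 = 33.9 kips.
Allowable strength R_n/Ω = 33.9 / 1.76 = 19.3 kips.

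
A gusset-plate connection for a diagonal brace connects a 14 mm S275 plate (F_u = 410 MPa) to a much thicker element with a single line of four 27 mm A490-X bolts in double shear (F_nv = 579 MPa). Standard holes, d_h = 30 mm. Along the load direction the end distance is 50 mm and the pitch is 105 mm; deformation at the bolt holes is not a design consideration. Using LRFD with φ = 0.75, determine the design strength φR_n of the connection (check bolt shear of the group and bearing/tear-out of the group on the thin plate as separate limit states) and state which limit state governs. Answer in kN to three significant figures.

Bolt shear: A_b = π·27²/4 = 572.6 mm²; R_n = 579 × 572.6 × 4 × 2 / 1000 = 2652 kN → 0.75 × 2652 = 1990 kN.
Bearing (1.5 l_c t F_u ≤ 3.0 d t F_u): upper limit = 3.0·27·14·410 / 1000 = 464.9 kN.
  Edge l_c = 50 − 30/2 = 35 → r_n = 301.4 kN; interior l_c = 105 − 30 = 75 → r_n = 464.9 kN.
  R_n,bearing = 1·301.4 + 3·464.9 = 1696 kN → 0.75 × 1696 = 1270 kN.
Bearing governs: 1270 kN.

1270 kN (bearing governs)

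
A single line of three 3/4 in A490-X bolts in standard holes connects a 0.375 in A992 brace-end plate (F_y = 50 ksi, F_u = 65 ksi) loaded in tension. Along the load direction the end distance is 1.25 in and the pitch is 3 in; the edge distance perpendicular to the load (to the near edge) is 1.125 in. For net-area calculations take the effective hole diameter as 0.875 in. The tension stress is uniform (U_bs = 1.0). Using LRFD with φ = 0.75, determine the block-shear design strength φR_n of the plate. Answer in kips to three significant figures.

68.1 kips

Shear plane L_v = 1.25 + 2·3 = 7.25 in; A_gv = 7.25 × 0.375 = 2.719 in².
A_nv = (7.25 − 2.5·0.875) × 0.375 = 1.898 in².
A_nt = (1.125 − 0.5·0.875) × 0.375 = 0.2578 in².
0.6 F_u A_nv = 74.04 kips; 0.6 F_y A_gv = 81.56 kips → shear rupture governs the shear term.
R_n = 74.04 + 1.0 × 65 × 0.2578 = 90.8 kips.
Design strength φR_n = 0.75 × 90.8 = 68.1 kips.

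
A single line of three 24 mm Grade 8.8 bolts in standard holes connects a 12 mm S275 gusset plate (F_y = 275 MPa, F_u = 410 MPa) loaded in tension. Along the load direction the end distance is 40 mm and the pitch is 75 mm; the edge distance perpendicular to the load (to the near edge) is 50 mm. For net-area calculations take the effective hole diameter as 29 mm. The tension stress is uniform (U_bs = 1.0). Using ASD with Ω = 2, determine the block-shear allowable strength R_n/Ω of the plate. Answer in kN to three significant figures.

261 kN

Shear plane L_v = 40 + 2·75 = 190 mm; A_gv = 190 × 12 = 2280 mm².
A_nv = (190 − 2.5·29) × 12 = 1410 mm².
A_nt = (50 − 0.5·29) × 12 = 426 mm².
0.6 F_u A_nv = 346.9 kN; 0.6 F_y A_gv = 376.2 kN → shear rupture governs the shear term.
R_n = 346.9 + 1.0 × 410 × 426 / 1000 = 521.5 kN.
Allowable strength R_n/Ω = 521.5 / 2 = 261 kN.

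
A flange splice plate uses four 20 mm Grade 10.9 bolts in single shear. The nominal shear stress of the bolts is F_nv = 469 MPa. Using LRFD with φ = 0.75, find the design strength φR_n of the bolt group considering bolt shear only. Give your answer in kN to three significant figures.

A_b = π × 20² / 4 = 314.2 mm².
R_n = F_nv · A_b · n · n_s = 469 × 314.2 × 4 × 1 / 1000 = 589.4 kN.
Design strength φR_n = 0.75 × 589.4 = 442 kN.

442 kN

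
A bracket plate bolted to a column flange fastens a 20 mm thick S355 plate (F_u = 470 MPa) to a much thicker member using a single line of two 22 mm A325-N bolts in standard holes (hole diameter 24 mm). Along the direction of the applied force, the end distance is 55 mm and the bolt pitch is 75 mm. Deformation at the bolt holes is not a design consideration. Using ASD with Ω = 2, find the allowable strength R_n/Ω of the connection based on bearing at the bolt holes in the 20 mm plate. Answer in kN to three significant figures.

Per bolt r_n = 1.5 l_c t F_u ≤ 3.0 d t F_u; upper limit = 3.0 × 22 × 20 × 470 / 1000 = 620.4 kN.
Edge bolt: l_c = 55 − 24/2 = 43 mm → 1.5 × 43 × 20 × 470 / 1000 = 606.3 → r_n = 606.3 kN.
Interior bolts: l_c = 75 − 24 = 51 mm → 1.5 × 51 × 20 × 470 / 1000 = 719.1 → r_n = 620.4 kN.
R_n = 1 × 606.3 + 1 × 620.4 = 1227 kN.
Allowable strength R_n/Ω = 1227 / 2 = 613 kN.

613 kN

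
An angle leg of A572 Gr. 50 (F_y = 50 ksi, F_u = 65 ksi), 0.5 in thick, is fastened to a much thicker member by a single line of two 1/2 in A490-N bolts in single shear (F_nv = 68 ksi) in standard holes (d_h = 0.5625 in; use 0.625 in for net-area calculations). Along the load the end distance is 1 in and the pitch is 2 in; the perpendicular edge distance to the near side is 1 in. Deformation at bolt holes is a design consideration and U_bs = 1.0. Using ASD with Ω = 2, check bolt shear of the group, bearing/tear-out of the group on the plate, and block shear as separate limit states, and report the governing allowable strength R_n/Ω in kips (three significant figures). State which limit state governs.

Bolt shear: A_b = π·0.5²/4 = 0.1963 in²; R_n = 68 × 0.1963 × 2 × 1 = 26.7 kips → 26.7 / 2 = 13.4 kips.
Bearing: edge l_c = 0.7188, r_n = 28.03 kips; interior l_c = 1.438, r_n = 39 kips; R_n = 28.03 + 1·39 = 67.03 kips → 33.5 kips.
Block shear: A_gv = 1.5, A_nv = 1.031, A_nt = 0.3438 in²; R_n = min(0.6F_uA_nv, 0.6F_yA_gv) + U_bs·F_u·A_nt = 62.56 kips → 31.3 kips.
Bolt shear governs: 13.4 kips.

13.4 kips (bolt shear governs)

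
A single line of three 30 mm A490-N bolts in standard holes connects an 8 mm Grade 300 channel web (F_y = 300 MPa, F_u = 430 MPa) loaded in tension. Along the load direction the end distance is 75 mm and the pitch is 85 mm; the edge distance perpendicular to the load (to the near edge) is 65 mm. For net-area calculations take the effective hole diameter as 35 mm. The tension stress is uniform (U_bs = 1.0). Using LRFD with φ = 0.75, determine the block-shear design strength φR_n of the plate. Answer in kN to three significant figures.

366 kN

Shear plane L_v = 75 + 2·85 = 245 mm; A_gv = 245 × 8 = 1960 mm².
A_nv = (245 − 2.5·35) × 8 = 1260 mm².
A_nt = (65 − 0.5·35) × 8 = 380 mm².
0.6 F_u A_nv = 325.1 kN; 0.6 F_y A_gv = 352.8 kN → shear rupture governs the shear term.
R_n = 325.1 + 1.0 × 430 × 380 / 1000 = 488.5 kN.
Design strength φR_n = 0.75 × 488.5 = 366 kN.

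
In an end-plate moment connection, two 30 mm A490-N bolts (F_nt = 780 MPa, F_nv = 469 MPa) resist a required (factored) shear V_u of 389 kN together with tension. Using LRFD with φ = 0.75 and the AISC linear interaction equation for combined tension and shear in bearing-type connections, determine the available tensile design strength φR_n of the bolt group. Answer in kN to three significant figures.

A_b = π·30²/4 = 706.9 mm²; f_rv = 389 × 1000 / (2 × 706.9) = 275.2 MPa.
F'_nt = 1.3 F_nt − (F_nt / φF_nv) f_rv = 1.3·780 − (780/(0.75·469))·275.2 = 403.8 MPa, capped at F_nt → F'_nt = 403.8 MPa.
R_n = F'_nt · A_b · n = 403.8 × 706.9 × 2 / 1000 = 570.9 kN.
Design strength φR_n = 0.75 × 570.9 = 428 kN.

428 kN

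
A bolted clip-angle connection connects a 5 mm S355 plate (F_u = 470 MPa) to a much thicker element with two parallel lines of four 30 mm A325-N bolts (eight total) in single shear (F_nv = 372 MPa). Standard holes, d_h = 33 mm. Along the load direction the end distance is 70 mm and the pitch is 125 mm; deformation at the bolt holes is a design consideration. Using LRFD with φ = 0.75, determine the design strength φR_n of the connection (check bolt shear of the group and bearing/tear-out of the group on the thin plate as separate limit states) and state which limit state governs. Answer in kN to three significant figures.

988 kN (bearing governs)

Bolt shear: A_b = π·30²/4 = 706.9 mm²; R_n = 372 × 706.9 × 8 × 1 / 1000 = 2104 kN → 0.75 × 2104 = 1580 kN.
Bearing (1.2 l_c t F_u ≤ 2.4 d t F_u): upper limit = 2.4·30·5·470 / 1000 = 169.2 kN.
  Edge l_c = 70 − 33/2 = 53.5 → r_n = 150.9 kN; interior l_c = 125 − 33 = 92 → r_n = 169.2 kN.
  R_n,bearing = 2·150.9 + 6·169.2 = 1317 kN → 0.75 × 1317 = 988 kN.
Bearing governs: 988 kN.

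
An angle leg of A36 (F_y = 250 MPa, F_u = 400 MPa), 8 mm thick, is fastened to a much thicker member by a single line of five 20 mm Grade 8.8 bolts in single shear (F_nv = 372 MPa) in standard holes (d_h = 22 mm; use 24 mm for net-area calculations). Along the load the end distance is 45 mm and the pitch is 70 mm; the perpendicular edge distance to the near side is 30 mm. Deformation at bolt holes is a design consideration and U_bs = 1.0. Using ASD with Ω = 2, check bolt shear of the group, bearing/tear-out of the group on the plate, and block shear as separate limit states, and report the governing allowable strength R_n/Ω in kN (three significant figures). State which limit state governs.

Bolt shear: A_b = π·20²/4 = 314.2 mm²; R_n = 372 × 314.2 × 5 × 1 / 1000 = 584.3 kN → 584.3 / 2 = 292 kN.
Bearing: edge l_c = 34, r_n = 130.6 kN; interior l_c = 48, r_n = 153.6 kN; R_n = 130.6 + 4·153.6 = 745 kN → 372 kN.
Block shear: A_gv = 2600, A_nv = 1736, A_nt = 144 mm²; R_n = min(0.6F_uA_nv, 0.6F_yA_gv) + U_bs·F_u·A_nt = 447.6 kN → 224 kN.
Block shear governs: 224 kN.

224 kN (block shear governs)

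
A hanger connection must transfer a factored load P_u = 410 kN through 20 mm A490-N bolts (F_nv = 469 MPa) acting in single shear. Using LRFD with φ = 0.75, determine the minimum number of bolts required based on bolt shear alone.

4 bolts

A_b = π·20²/4 = 314.2 mm².
Per-bolt design strength φR_n = 0.75 × 469 × 314.2 × 1 / 1000 = 110.5 kN.
n ≥ 410 / 110.5 = 3.71 → use 4 bolts.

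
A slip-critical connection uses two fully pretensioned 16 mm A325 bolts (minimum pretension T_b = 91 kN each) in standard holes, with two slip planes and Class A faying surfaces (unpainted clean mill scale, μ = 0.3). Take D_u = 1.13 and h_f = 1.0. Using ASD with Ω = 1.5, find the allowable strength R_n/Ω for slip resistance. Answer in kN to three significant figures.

R_n = μ · D_u · h_f · T_b · n_s · n_b = 0.3 × 1.13 × 1.0 × 91 × 2 × 2 = 123.4 kN.
Allowable strength R_n/Ω = 123.4 / 1.5 = 82.3 kN.

82.3 kN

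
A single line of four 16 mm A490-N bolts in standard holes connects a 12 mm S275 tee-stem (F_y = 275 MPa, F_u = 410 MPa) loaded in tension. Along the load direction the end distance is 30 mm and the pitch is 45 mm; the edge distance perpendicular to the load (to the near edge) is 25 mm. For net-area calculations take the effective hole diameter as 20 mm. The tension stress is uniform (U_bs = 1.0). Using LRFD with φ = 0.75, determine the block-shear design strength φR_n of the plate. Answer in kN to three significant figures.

Shear plane L_v = 30 + 3·45 = 165 mm; A_gv = 165 × 12 = 1980 mm².
A_nv = (165 − 3.5·20) × 12 = 1140 mm².
A_nt = (25 − 0.5·20) × 12 = 180 mm².
0.6 F_u A_nv = 280.4 kN; 0.6 F_y A_gv = 326.7 kN → shear rupture governs the shear term.
R_n = 280.4 + 1.0 × 410 × 180 / 1000 = 354.2 kN.
Design strength φR_n = 0.75 × 354.2 = 266 kN.

266 kN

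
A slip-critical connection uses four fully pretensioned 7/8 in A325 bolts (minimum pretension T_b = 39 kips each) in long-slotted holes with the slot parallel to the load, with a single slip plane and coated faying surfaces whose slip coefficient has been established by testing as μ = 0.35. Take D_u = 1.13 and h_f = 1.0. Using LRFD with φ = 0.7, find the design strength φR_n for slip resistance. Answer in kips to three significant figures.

43.2 kips

R_n = μ · D_u · h_f · T_b · n_s · n_b = 0.35 × 1.13 × 1.0 × 39 × 1 × 4 = 61.7 kips.
Design strength φR_n = 0.7 × 61.7 = 43.2 kips.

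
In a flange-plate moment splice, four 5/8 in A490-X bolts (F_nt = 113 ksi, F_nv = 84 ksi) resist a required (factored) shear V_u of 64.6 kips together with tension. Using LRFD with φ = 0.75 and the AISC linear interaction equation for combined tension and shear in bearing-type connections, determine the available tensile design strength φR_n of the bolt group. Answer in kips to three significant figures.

48.3 kips

A_b = π·0.625²/4 = 0.3068 in²; f_rv = 64.6 / (4 × 0.3068) = 52.64 ksi.
F'_nt = 1.3 F_nt − (F_nt / φF_nv) f_rv = 1.3·113 − (113/(0.75·84))·52.64 = 52.48 ksi, capped at F_nt → F'_nt = 52.48 ksi.
R_n = F'_nt · A_b · n = 52.48 × 0.3068 × 4 = 64.4 kips.
Design strength φR_n = 0.75 × 64.4 = 48.3 kips.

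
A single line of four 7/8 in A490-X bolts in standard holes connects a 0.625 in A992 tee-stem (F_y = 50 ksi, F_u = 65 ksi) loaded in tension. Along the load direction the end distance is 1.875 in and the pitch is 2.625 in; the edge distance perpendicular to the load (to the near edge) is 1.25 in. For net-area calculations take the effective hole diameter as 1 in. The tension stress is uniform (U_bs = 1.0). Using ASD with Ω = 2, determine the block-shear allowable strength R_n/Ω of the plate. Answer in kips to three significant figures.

Shear plane L_v = 1.875 + 3·2.625 = 9.75 in; A_gv = 9.75 × 0.625 = 6.094 in².
A_nv = (9.75 − 3.5·1) × 0.625 = 3.906 in².
A_nt = (1.25 − 0.5·1) × 0.625 = 0.4688 in².
0.6 F_u A_nv = 152.3 kips; 0.6 F_y A_gv = 182.8 kips → shear rupture governs the shear term.
R_n = 152.3 + 1.0 × 65 × 0.4688 = 182.8 kips.
Allowable strength R_n/Ω = 182.8 / 2 = 91.4 kips.

91.4 kips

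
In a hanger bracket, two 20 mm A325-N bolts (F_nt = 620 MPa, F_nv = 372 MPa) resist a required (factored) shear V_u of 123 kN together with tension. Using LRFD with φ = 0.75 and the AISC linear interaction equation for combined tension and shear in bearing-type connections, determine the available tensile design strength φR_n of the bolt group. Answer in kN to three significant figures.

175 kN

A_b = π·20²/4 = 314.2 mm²; f_rv = 123 × 1000 / (2 × 314.2) = 195.8 MPa.
F'_nt = 1.3 F_nt − (F_nt / φF_nv) f_rv = 1.3·620 − (620/(0.75·372))·195.8 = 371 MPa, capped at F_nt → F'_nt = 371 MPa.
R_n = F'_nt · A_b · n = 371 × 314.2 × 2 / 1000 = 233.1 kN.
Design strength φR_n = 0.75 × 233.1 = 175 kN.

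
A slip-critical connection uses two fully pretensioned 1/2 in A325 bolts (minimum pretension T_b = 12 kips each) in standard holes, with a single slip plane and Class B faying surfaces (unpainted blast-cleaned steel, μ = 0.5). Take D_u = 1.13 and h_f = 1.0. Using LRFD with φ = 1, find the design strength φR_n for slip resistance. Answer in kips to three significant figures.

13.6 kips

R_n = μ · D_u · h_f · T_b · n_s · n_b = 0.5 × 1.13 × 1.0 × 12 × 1 × 2 = 13.56 kips.
Design strength φR_n = 1 × 13.56 = 13.6 kips.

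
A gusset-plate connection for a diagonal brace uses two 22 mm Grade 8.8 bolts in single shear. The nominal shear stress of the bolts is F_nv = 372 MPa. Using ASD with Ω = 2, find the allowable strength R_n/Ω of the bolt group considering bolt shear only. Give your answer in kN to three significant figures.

A_b = π × 22² / 4 = 380.1 mm².
R_n = F_nv · A_b · n · n_s = 372 × 380.1 × 2 × 1 / 1000 = 282.8 kN.
Allowable strength R_n/Ω = 282.8 / 2 = 141 kN.

141 kN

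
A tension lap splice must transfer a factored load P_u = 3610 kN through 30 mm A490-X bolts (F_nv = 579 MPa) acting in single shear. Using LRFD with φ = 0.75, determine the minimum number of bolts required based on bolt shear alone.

A_b = π·30²/4 = 706.9 mm².
Per-bolt design strength φR_n = 0.75 × 579 × 706.9 × 1 / 1000 = 307 kN.
n ≥ 3610 / 307 = 11.76 → use 12 bolts.

12 bolts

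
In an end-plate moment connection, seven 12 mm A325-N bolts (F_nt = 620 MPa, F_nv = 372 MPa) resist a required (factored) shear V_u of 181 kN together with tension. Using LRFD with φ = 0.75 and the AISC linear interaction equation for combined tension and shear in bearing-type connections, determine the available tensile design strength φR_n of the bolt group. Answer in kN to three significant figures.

A_b = π·12²/4 = 113.1 mm²; f_rv = 181 × 1000 / (7 × 113.1) = 228.6 MPa.
F'_nt = 1.3 F_nt − (F_nt / φF_nv) f_rv = 1.3·620 − (620/(0.75·372))·228.6 = 297.9 MPa, capped at F_nt → F'_nt = 297.9 MPa.
R_n = F'_nt · A_b · n = 297.9 × 113.1 × 7 / 1000 = 235.9 kN.
Design strength φR_n = 0.75 × 235.9 = 177 kN.

177 kN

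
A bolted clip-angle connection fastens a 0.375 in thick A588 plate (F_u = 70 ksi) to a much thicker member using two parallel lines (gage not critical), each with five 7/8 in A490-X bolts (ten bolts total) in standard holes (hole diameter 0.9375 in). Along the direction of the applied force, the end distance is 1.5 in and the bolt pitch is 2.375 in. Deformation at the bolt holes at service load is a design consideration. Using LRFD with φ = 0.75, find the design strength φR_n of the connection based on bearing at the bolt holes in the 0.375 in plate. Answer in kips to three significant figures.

Per bolt r_n = 1.2 l_c t F_u ≤ 2.4 d t F_u; upper limit = 2.4 × 0.875 × 0.375 × 70 = 55.13 kips.
Edge bolt: l_c = 1.5 − 0.9375/2 = 1.031 in → 1.2 × 1.031 × 0.375 × 70 = 32.48 → r_n = 32.48 kips.
Interior bolts: l_c = 2.375 − 0.9375 = 1.438 in → 1.2 × 1.438 × 0.375 × 70 = 45.28 → r_n = 45.28 kips.
R_n = 2 × 32.48 + 8 × 45.28 = 427.2 kips.
Design strength φR_n = 0.75 × 427.2 = 320 kips.

320 kips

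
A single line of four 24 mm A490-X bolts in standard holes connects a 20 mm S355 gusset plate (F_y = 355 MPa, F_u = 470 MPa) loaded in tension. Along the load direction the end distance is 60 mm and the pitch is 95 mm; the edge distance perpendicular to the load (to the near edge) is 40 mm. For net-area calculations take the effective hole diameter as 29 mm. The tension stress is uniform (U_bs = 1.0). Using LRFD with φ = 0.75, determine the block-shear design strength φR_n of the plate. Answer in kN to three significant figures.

1210 kN

Shear plane L_v = 60 + 3·95 = 345 mm; A_gv = 345 × 20 = 6900 mm².
A_nv = (345 − 3.5·29) × 20 = 4870 mm².
A_nt = (40 − 0.5·29) × 20 = 510 mm².
0.6 F_u A_nv = 1373 kN; 0.6 F_y A_gv = 1470 kN → shear rupture governs the shear term.
R_n = 1373 + 1.0 × 470 × 510 / 1000 = 1613 kN.
Design strength φR_n = 0.75 × 1613 = 1210 kN.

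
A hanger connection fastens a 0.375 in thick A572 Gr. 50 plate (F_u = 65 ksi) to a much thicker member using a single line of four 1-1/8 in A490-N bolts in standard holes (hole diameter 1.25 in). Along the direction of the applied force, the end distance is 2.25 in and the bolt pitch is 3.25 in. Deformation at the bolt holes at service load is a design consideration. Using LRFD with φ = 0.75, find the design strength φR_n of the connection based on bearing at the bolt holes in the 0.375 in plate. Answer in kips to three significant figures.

167 kips

Per bolt r_n = 1.2 l_c t F_u ≤ 2.4 d t F_u; upper limit = 2.4 × 1.125 × 0.375 × 65 = 65.81 kips.
Edge bolt: l_c = 2.25 − 1.25/2 = 1.625 in → 1.2 × 1.625 × 0.375 × 65 = 47.53 → r_n = 47.53 kips.
Interior bolts: l_c = 3.25 − 1.25 = 2 in → 1.2 × 2 × 0.375 × 65 = 58.5 → r_n = 58.5 kips.
R_n = 1 × 47.53 + 3 × 58.5 = 223 kips.
Design strength φR_n = 0.75 × 223 = 167 kips.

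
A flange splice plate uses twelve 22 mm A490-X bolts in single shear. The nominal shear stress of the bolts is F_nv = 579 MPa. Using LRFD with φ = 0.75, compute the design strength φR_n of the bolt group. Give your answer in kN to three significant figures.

A_b = π × 22² / 4 = 380.1 mm².
R_n = F_nv · A_b · n · n_s = 579 × 380.1 × 12 × 1 / 1000 = 2641 kN.
Design strength φR_n = 0.75 × 2641 = 1980 kN.

1980 kN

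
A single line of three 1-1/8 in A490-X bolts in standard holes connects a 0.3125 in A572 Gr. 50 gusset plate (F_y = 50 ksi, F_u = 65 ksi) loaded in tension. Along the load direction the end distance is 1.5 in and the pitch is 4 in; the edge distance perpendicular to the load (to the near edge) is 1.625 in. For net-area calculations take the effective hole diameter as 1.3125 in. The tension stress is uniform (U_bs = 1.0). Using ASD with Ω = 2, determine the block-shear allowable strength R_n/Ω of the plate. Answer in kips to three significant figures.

Shear plane L_v = 1.5 + 2·4 = 9.5 in; A_gv = 9.5 × 0.3125 = 2.969 in².
A_nv = (9.5 − 2.5·1.3125) × 0.3125 = 1.943 in².
A_nt = (1.625 − 0.5·1.3125) × 0.3125 = 0.3027 in².
0.6 F_u A_nv = 75.79 kips; 0.6 F_y A_gv = 89.06 kips → shear rupture governs the shear term.
R_n = 75.79 + 1.0 × 65 × 0.3027 = 95.47 kips.
Allowable strength R_n/Ω = 95.47 / 2 = 47.7 kips.

47.7 kips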